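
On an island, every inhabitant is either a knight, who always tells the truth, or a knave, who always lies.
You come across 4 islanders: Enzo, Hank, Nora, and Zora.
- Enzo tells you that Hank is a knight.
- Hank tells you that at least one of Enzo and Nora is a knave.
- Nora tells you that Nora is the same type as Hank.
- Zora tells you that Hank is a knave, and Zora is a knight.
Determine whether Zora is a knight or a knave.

Consistent assignments: {Enzo=knight, Hank=knight, Nora=knave, Zora=knave}
In every consistent assignment, Zora is a knave.

Zora is a knave.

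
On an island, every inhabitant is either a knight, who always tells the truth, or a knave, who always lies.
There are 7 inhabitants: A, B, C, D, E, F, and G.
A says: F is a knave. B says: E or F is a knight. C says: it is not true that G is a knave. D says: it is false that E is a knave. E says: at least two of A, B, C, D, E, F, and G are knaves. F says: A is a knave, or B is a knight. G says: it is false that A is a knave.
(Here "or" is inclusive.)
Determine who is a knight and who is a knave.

A is a knave, so "F is a knave" must be False — and it is.
B is a knight, and the claim "E or F is a knight" is indeed True.
C is a knave; "it is not true that G is a knave" is False, as required.
D (knight): "it is false that E is a knave" — True. ✓
E is a knight; "at least two of A, B, C, D, E, F, and G are knaves" is True, as required.
Since F is a knight, "A is a knave, or B is a knight" needs to be True, which holds.
G is a knave, so "it is false that A is a knave" must be False — and it is.

A is a knave, B is a knight, C is a knave, D is a knight, E is a knight, F is a knight, and G is a knave.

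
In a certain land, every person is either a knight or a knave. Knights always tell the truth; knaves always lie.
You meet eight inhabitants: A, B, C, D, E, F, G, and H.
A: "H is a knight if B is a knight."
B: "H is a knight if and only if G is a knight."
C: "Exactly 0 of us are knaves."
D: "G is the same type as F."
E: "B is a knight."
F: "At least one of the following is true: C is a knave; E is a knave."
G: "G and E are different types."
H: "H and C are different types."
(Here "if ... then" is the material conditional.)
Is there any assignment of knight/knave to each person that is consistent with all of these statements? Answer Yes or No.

One consistent assignment: A=knight, B=knave, C=knave, D=knight, E=knave, F=knight, G=knight, H=knave.

Yes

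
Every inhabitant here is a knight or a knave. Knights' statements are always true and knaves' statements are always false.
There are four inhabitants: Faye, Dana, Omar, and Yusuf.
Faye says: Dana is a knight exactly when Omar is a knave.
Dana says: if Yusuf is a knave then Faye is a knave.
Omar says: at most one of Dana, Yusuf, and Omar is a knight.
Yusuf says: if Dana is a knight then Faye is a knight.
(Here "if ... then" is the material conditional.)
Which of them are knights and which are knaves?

Knights: Faye, Dana, and Yusuf. Knaves: Omar.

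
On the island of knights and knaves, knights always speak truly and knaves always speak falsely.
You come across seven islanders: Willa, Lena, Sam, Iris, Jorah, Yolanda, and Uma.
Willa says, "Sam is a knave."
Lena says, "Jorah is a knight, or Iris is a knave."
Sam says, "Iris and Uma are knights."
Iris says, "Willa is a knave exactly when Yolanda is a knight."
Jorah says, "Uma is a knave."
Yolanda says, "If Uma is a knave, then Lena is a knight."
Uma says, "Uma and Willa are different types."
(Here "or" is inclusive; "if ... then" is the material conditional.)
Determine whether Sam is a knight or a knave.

Consistent assignments: {Willa=knave, Lena=knave, Sam=knight, Iris=knight, Jorah=knave, Yolanda=knight, Uma=knight}
In every consistent assignment, Sam is a knight.

Sam is a knight.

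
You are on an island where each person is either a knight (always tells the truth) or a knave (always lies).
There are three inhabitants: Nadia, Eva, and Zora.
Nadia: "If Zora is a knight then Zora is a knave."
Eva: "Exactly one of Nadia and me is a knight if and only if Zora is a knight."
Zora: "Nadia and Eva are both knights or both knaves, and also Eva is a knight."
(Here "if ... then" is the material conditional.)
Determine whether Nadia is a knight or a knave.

Nadia is a knight.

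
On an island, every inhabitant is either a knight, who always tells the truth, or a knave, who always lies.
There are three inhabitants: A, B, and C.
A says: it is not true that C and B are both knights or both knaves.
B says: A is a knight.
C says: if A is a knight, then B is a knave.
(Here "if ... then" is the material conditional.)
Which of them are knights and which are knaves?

A is a knight, B is a knight, and C is a knave.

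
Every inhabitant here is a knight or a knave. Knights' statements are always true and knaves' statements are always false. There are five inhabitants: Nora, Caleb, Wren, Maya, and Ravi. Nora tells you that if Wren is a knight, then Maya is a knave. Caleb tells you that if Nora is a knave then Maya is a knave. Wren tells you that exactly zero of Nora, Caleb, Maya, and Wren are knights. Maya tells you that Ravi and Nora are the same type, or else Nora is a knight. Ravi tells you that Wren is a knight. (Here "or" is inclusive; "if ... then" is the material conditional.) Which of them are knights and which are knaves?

Suppose Nora is a knave. Then Nora's statement "if Wren is a knight, then Maya is a knave" would have to be false. Checking the 16 ways to assign the others, none is consistent with every speaker.
(For instance, with Caleb=knight, Wren=knave, Maya=knight, Ravi=knave, Nora's claim "if Wren is a knight, then Maya is a knave" comes out true where it would need to be false.)
So Nora must be a knight, making "if Wren is a knight, then Maya is a knave" true. Taking Nora=knight, Caleb=knight, Wren=knave, Maya=knight, Ravi=knave, each remaining statement checks out:
  Caleb (knight): "if Nora is a knave then Maya is a knave" — true. ✓
  Wren (knave): "exactly zero of Nora, Caleb, Maya, and Wren are knights" — false. ✓
  Maya (knight): "Ravi and Nora are the same type, or else Nora is a knight" — true. ✓
  Ravi (knave): "Wren is a knight" — false. ✓
This is the unique consistent assignment.

Nora is a knight, Caleb is a knight, Wren is a knave, Maya is a knight, and Ravi is a knave.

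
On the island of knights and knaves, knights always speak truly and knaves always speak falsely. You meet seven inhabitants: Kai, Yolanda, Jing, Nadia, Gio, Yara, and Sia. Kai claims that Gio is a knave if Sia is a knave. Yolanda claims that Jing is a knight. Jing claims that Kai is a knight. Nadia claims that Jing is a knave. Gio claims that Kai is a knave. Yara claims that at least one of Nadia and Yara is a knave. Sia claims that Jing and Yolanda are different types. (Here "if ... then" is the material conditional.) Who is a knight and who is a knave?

Knights: Kai, Yolanda, Jing, and Yara. Knaves: Nadia, Gio, and Sia.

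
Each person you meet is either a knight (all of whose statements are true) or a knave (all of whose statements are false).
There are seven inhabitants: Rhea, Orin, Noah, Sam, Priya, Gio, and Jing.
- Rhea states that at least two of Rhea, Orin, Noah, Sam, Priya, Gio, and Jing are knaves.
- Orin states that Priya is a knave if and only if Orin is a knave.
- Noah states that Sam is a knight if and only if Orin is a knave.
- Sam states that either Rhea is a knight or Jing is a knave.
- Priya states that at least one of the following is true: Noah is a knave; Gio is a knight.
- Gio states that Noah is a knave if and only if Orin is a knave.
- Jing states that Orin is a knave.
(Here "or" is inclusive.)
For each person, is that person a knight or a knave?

Rhea is a knight, Orin is a knight, Noah is a knave, Sam is a knight, Priya is a knight, Gio is a knave, and Jing is a knave.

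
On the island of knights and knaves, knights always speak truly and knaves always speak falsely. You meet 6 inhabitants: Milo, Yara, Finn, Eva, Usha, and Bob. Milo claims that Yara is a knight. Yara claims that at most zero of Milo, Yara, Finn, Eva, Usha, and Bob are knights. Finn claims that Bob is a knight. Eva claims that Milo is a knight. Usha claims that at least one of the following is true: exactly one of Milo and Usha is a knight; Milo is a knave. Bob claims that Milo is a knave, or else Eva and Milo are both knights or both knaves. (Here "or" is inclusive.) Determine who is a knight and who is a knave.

Milo is a knave, Yara is a knave, Finn is a knight, Eva is a knave, Usha is a knight, and Bob is a knight.

As a knave, Milo's statement "Yara is a knight" should be False; it is.
Yara (knave): "at most zero of Milo, Yara, Finn, Eva, Usha, and Bob are knights" — False. ✓
Finn is a knight, so "Bob is a knight" must be true — and it is.
As a knave, Eva's statement "Milo is a knight" should be False; it is.
Usha is a knight, so "at least one of the following is true: exactly one of Milo and Usha is a knight; Milo is a knave" must be true — and it is.
Since Bob is a knight, "Milo is a knave, or else Eva and Milo are both knights or both knaves" needs to be true, which holds.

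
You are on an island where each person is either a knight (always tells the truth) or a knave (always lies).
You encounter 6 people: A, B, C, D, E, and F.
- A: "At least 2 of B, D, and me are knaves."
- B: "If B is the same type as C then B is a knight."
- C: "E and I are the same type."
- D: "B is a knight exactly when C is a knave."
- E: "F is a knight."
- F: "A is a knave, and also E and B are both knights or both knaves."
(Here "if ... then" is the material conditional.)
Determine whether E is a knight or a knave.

E is a knight.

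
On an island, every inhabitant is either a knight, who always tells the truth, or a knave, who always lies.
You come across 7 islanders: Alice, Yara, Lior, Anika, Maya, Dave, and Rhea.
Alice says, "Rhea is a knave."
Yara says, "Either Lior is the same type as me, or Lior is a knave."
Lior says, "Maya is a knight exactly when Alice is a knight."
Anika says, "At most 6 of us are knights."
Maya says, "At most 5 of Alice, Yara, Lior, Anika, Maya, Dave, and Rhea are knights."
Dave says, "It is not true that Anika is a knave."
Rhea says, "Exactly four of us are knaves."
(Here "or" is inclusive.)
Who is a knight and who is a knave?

Since Alice is a knight, "Rhea is a knave" needs to be True, which holds.
As a knave, Yara's statement "either Lior is the same type as me, or Lior is a knave" should be false; it is.
Lior is a knight, so "Maya is a knight exactly when Alice is a knight" must be True — and it is.
Anika is a knight; "at most 6 of us are knights" is True, as required.
Maya (knight): "at most 5 of Alice, Yara, Lior, Anika, Maya, Dave, and Rhea are knights" — True. ✓
Since Dave is a knight, "it is not true that Anika is a knave" needs to be True, which holds.
Rhea is a knave; "exactly four of us are knaves" is false, as required.

Alice is a knight, Yara is a knave, Lior is a knight, Anika is a knight, Maya is a knight, Dave is a knight, and Rhea is a knave.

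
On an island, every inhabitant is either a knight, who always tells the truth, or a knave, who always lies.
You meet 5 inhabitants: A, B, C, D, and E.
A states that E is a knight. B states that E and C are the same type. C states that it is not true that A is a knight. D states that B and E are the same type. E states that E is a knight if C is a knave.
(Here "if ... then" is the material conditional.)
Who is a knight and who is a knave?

A is a knight, B is a knave, C is a knave, D is a knave, and E is a knight.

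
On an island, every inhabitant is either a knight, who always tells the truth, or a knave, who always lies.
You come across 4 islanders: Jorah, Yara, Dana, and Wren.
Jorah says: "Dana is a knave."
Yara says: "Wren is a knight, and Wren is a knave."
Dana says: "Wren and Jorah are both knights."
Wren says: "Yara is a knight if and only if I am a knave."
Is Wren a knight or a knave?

Wren is a knave.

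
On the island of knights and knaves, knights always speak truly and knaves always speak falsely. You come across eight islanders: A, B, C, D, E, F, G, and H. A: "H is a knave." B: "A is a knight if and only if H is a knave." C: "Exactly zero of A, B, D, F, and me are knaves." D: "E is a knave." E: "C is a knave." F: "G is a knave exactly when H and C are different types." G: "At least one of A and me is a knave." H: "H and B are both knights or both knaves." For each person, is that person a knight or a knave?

A is a knave, B is a knight, C is a knave, D is a knave, E is a knight, F is a knave, G is a knight, and H is a knight.

A is a knave, so "H is a knave" must be false — and it is.
As a knight, B's statement "A is a knight if and only if H is a knave" should be true; it is.
As a knave, C's statement "exactly zero of A, B, D, F, and me are knaves" should be false; it is.
D is a knave, and the claim "E is a knave" is indeed false.
E is a knight, and the claim "C is a knave" is indeed true.
As a knave, F's statement "G is a knave exactly when H and C are different types" should be false; it is.
G is a knight, and the claim "at least one of A and me is a knave" is indeed true.
H is a knight, and the claim "H and B are both knights or both knaves" is indeed true.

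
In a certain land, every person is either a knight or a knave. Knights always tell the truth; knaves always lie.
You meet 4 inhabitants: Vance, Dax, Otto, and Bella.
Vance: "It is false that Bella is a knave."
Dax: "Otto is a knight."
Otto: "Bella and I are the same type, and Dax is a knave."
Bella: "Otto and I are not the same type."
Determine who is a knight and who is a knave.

Vance is a knight, and the claim "it is false that Bella is a knave" is indeed true.
Since Dax is a knave, "Otto is a knight" needs to be False, which holds.
Otto is a knave, and the claim "Bella and I are the same type, and Dax is a knave" is indeed False.
Bella is a knight, so "Otto and I are not the same type" must be true — and it is.

Vance is a knight, Dax is a knave, Otto is a knave, and Bella is a knight.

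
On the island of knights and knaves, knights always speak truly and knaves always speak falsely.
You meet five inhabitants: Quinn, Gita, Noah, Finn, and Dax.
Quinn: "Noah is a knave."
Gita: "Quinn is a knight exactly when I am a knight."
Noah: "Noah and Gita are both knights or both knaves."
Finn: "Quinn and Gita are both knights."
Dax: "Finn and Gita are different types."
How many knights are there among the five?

3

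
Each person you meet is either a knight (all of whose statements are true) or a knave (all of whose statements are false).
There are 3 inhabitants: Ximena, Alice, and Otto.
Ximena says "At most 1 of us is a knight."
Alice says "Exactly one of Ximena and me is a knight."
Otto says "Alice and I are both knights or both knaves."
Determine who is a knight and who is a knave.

Ximena is a knave, and the claim "at most 1 of us is a knight" is indeed False.
Alice is a knight, and the claim "exactly one of Ximena and me is a knight" is indeed True.
As a knight, Otto's statement "Alice and I are both knights or both knaves" should be True; it is.

Ximena is a knave, Alice is a knight, and Otto is a knight.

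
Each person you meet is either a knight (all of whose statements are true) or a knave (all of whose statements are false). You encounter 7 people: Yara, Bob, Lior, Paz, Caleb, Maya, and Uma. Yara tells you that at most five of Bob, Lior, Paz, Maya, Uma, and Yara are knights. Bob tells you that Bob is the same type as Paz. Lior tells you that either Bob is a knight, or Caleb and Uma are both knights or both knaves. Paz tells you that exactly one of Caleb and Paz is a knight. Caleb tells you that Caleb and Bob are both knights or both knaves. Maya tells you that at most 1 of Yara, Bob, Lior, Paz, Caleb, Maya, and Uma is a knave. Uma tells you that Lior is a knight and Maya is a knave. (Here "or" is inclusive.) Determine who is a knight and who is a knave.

Knights: Yara, Bob, Lior, Paz, and Uma. Knaves: Caleb and Maya.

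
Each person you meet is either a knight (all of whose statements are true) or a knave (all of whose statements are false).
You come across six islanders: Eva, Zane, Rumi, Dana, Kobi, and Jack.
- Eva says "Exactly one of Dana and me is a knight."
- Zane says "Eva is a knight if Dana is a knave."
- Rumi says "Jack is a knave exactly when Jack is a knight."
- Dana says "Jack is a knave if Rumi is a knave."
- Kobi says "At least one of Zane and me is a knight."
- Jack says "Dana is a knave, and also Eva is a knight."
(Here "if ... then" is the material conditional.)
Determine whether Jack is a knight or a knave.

Jack is a knight.

Consistent assignments: {Eva=knight, Zane=knight, Rumi=knave, Dana=knave, Kobi=knight, Jack=knight}
In every consistent assignment, Jack is a knight.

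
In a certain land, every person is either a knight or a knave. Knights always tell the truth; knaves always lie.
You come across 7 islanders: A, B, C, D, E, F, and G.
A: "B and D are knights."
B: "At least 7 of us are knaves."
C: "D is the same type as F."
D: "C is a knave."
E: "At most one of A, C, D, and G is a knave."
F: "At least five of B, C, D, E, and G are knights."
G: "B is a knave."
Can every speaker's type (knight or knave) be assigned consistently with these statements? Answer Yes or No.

Yes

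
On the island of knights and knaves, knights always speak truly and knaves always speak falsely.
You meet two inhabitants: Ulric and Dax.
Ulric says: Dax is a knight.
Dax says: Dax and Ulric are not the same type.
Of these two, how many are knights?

0

The unique consistent assignment is Ulric=knave, Dax=knave.
That has 0 knights.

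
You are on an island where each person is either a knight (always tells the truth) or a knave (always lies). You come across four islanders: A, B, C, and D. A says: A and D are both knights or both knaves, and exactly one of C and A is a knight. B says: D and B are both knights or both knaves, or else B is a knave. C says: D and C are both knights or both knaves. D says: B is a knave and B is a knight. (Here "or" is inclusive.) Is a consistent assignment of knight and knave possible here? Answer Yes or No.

No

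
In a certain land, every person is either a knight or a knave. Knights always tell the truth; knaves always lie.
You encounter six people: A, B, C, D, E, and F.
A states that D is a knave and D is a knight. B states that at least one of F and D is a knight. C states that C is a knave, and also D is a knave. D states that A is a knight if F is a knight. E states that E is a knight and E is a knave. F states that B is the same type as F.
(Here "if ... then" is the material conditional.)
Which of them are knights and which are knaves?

A is a knave, and the claim "D is a knave and D is a knight" is indeed False.
B is a knight; "at least one of F and D is a knight" is True, as required.
C is a knave; "C is a knave, and also D is a knave" is False, as required.
D is a knight, so "A is a knight if F is a knight" must be True — and it is.
E is a knave; "E is a knight and E is a knave" is False, as required.
F (knave): "B is the same type as F" — False. ✓

Knights: B and D. Knaves: A, C, E, and F.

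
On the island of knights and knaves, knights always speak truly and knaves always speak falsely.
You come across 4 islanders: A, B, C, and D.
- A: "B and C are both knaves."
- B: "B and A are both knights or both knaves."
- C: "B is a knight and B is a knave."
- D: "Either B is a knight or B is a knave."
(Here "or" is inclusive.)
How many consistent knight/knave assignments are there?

1

Consistent assignments:
  A=knight, B=knave, C=knave, D=knight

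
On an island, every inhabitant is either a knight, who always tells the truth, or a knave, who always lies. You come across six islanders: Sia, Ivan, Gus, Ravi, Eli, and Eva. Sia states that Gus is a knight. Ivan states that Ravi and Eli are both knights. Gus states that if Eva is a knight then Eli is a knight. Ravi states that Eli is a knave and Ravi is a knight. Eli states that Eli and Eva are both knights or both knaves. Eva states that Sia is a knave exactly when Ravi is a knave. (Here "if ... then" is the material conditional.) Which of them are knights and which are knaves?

Knights: Eva. Knaves: Sia, Ivan, Gus, Ravi, and Eli.

Sia is a knave, and the claim "Gus is a knight" is indeed false.
Since Ivan is a knave, "Ravi and Eli are both knights" needs to be false, which holds.
Gus is a knave, and the claim "if Eva is a knight then Eli is a knight" is indeed false.
Since Ravi is a knave, "Eli is a knave and Ravi is a knight" needs to be false, which holds.
Eli is a knave, and the claim "Eli and Eva are both knights or both knaves" is indeed false.
Eva is a knight, and the claim "Sia is a knave exactly when Ravi is a knave" is indeed true.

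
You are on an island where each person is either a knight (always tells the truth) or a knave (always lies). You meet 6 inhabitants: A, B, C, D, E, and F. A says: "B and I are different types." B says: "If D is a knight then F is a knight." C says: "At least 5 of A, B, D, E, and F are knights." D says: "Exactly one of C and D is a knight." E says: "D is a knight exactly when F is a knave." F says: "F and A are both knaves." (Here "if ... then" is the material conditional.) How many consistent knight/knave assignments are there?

1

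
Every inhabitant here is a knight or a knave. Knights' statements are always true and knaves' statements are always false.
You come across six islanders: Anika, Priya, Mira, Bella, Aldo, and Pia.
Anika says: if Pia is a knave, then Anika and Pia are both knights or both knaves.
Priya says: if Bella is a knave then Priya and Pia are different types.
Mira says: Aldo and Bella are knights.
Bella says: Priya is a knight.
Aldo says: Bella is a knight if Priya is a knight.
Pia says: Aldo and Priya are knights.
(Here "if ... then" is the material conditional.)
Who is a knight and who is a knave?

Anika is a knight, so "if Pia is a knave, then Anika and Pia are both knights or both knaves" must be True — and it is.
Priya (knight): "if Bella is a knave then Priya and Pia are different types" — True. ✓
As a knight, Mira's statement "Aldo and Bella are knights" should be True; it is.
Bella is a knight, so "Priya is a knight" must be True — and it is.
Since Aldo is a knight, "Bella is a knight if Priya is a knight" needs to be True, which holds.
Pia (knight): "Aldo and Priya are knights" — True. ✓

Anika is a knight, Priya is a knight, Mira is a knight, Bella is a knight, Aldo is a knight, and Pia is a knight.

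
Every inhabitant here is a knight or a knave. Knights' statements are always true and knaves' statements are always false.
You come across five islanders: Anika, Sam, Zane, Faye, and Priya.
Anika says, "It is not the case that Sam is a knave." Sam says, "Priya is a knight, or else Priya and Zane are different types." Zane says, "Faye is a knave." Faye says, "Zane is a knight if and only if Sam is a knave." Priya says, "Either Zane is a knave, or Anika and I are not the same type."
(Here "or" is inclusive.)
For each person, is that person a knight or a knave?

Anika is a knight, so "it is not the case that Sam is a knave" must be true — and it is.
Sam is a knight; "Priya is a knight, or else Priya and Zane are different types" is true, as required.
As a knave, Zane's statement "Faye is a knave" should be False; it is.
Faye (knight): "Zane is a knight if and only if Sam is a knave" — true. ✓
Priya is a knight, and the claim "either Zane is a knave, or Anika and I are not the same type" is indeed true.

Anika is a knight, Sam is a knight, Zane is a knave, Faye is a knight, and Priya is a knight.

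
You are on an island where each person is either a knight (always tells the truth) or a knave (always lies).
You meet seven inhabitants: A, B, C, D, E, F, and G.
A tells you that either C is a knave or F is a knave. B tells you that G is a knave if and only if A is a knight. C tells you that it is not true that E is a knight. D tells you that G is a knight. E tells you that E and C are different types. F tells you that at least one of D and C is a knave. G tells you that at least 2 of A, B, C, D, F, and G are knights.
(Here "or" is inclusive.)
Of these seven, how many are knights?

5

The unique consistent assignment is A=knight, B=knave, C=knave, D=knight, E=knight, F=knight, G=knight.
That has 5 knights.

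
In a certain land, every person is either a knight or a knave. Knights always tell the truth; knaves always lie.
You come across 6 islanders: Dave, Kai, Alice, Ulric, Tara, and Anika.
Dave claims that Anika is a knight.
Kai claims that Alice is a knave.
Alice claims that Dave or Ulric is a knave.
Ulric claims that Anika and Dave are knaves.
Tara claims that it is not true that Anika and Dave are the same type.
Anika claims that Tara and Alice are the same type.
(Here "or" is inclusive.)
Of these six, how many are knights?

The unique consistent assignment is Dave=knave, Kai=knave, Alice=knight, Ulric=knight, Tara=knave, Anika=knave.
That has 2 knights.

2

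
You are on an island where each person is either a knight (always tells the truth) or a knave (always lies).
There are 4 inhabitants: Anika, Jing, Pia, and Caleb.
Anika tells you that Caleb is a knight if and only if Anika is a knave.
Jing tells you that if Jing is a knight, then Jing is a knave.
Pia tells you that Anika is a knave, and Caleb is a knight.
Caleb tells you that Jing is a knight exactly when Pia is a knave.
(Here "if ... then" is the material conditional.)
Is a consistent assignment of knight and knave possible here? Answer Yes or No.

No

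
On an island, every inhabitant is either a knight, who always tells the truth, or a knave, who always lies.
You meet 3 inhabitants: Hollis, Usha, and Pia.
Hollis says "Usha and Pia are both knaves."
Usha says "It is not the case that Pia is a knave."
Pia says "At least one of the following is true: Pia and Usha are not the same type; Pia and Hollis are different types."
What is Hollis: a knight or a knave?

Consistent assignments: {Hollis=knave, Usha=knight, Pia=knight}
In every consistent assignment, Hollis is a knave.

Hollis is a knave.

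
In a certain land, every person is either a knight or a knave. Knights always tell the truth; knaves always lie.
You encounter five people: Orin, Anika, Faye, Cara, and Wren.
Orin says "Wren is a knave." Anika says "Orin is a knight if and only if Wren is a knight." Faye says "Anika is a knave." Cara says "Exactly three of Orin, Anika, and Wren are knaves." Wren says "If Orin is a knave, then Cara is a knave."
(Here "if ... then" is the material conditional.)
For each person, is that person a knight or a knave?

Orin is a knave, Anika is a knave, Faye is a knight, Cara is a knave, and Wren is a knight.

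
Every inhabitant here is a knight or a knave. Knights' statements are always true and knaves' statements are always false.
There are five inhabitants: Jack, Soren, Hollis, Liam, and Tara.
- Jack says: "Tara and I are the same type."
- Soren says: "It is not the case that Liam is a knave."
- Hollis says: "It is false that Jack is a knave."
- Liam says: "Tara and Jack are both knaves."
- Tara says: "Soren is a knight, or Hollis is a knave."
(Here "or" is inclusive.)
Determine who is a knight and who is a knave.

Jack is a knave, Soren is a knave, Hollis is a knave, Liam is a knave, and Tara is a knight.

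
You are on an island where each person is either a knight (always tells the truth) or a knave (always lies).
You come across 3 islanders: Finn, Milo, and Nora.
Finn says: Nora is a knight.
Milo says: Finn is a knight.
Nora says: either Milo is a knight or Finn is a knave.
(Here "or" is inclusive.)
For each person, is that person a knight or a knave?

Finn is a knight, Milo is a knight, and Nora is a knight.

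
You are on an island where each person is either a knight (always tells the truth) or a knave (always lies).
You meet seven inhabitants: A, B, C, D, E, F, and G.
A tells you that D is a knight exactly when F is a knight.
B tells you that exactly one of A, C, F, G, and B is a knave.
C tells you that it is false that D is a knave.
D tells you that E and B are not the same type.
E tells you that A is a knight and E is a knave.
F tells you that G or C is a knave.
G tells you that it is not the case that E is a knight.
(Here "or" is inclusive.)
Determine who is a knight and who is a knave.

A is a knave, so "D is a knight exactly when F is a knight" must be False — and it is.
As a knave, B's statement "exactly one of A, C, F, G, and B is a knave" should be False; it is.
As a knave, C's statement "it is false that D is a knave" should be False; it is.
D is a knave; "E and B are not the same type" is False, as required.
E (knave): "A is a knight and E is a knave" — False. ✓
F (knight): "G or C is a knave" — true. ✓
As a knight, G's statement "it is not the case that E is a knight" should be true; it is.

A is a knave, B is a knave, C is a knave, D is a knave, E is a knave, F is a knight, and G is a knight.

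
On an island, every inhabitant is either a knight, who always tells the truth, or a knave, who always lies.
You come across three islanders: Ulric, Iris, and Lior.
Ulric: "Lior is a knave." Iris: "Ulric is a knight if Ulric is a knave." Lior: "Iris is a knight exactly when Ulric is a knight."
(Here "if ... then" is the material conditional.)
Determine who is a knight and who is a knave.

Ulric is a knave, Iris is a knave, and Lior is a knight.

Ulric is a knave, and the claim "Lior is a knave" is indeed False.
Iris is a knave, so "Ulric is a knight if Ulric is a knave" must be False — and it is.
Lior is a knight, and the claim "Iris is a knight exactly when Ulric is a knight" is indeed true.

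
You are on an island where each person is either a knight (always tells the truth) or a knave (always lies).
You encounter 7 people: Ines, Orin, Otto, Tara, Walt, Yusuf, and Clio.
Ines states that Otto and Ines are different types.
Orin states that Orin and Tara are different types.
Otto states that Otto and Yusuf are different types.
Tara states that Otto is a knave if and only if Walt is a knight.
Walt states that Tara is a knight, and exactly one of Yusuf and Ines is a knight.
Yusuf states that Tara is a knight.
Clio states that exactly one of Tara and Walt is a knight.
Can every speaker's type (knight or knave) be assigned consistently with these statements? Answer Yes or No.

Yes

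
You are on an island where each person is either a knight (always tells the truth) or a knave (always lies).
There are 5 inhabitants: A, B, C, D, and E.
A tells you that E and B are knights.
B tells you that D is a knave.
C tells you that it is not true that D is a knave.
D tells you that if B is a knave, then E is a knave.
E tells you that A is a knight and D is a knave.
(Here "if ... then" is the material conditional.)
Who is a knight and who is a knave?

A is a knave, B is a knave, C is a knight, D is a knight, and E is a knave.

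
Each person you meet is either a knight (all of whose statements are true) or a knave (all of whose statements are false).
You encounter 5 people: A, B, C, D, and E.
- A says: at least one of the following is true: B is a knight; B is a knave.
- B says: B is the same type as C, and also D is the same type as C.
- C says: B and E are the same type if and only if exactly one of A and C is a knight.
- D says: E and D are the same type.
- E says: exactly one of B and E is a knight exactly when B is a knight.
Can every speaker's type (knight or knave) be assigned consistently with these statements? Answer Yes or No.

No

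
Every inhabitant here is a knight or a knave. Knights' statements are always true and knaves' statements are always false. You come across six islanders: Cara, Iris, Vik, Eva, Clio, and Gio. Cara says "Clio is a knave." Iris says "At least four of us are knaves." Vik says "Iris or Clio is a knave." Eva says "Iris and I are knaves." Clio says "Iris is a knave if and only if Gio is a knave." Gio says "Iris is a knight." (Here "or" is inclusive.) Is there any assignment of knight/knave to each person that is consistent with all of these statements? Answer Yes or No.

No

Checking all 64 assignments, each has at least one speaker whose statement's truth value contradicts their type.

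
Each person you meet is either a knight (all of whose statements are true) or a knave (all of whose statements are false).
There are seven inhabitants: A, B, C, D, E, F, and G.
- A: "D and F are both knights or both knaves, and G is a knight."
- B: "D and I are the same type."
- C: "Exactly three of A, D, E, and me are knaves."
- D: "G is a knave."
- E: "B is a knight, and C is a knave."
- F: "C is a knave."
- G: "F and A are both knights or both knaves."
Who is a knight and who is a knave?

A is a knave, B is a knight, C is a knave, D is a knight, E is a knight, F is a knight, and G is a knave.

Since A is a knave, "D and F are both knights or both knaves, and G is a knight" needs to be false, which holds.
B (knight): "D and I are the same type" — True. ✓
C is a knave; "exactly three of A, D, E, and me are knaves" is false, as required.
As a knight, D's statement "G is a knave" should be True; it is.
E is a knight, and the claim "B is a knight, and C is a knave" is indeed True.
F is a knight, and the claim "C is a knave" is indeed True.
As a knave, G's statement "F and A are both knights or both knaves" should be false; it is.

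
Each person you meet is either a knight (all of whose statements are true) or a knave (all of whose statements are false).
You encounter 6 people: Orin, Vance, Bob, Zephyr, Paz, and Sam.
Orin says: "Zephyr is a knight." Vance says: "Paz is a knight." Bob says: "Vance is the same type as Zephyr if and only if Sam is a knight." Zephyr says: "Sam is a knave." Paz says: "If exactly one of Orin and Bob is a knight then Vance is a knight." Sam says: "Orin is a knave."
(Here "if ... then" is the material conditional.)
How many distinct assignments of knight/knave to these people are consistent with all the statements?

3

Consistent assignments:
  Orin=knight, Vance=knight, Bob=knave, Zephyr=knight, Paz=knight, Sam=knave
  Orin=knave, Vance=knight, Bob=knave, Zephyr=knave, Paz=knight, Sam=knight
  Orin=knave, Vance=knave, Bob=knight, Zephyr=knave, Paz=knave, Sam=knight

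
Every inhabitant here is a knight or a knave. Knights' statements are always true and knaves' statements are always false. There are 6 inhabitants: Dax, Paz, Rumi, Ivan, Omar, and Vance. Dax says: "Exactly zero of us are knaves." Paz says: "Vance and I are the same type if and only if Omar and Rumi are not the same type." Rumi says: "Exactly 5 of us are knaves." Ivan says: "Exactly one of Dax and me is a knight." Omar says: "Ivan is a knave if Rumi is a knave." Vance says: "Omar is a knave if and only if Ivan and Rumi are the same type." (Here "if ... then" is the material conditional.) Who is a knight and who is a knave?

Knights: Paz and Ivan. Knaves: Dax, Rumi, Omar, and Vance.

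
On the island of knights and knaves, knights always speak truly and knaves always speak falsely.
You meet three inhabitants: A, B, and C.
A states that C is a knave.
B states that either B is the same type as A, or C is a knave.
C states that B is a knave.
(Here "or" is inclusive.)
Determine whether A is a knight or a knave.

A is a knight.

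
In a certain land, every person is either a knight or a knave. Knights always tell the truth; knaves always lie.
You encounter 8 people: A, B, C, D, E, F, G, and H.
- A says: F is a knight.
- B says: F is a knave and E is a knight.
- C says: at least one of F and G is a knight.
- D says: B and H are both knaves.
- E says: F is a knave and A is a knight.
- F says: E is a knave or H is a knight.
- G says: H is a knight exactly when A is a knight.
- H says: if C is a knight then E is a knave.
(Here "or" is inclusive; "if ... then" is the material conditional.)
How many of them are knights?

The unique consistent assignment is A=knight, B=knave, C=knight, D=knave, E=knave, F=knight, G=knight, H=knight.
That has 5 knights.

5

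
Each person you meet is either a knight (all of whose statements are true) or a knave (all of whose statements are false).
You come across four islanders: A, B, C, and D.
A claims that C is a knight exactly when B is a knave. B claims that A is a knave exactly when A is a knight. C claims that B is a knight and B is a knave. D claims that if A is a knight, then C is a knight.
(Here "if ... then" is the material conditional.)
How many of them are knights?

1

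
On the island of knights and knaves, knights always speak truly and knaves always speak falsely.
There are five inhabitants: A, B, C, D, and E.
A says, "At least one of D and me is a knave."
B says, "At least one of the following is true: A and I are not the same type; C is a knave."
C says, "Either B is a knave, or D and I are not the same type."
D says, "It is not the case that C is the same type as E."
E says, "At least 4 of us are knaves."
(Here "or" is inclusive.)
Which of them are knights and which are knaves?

A is a knight, B is a knight, C is a knave, D is a knave, and E is a knave.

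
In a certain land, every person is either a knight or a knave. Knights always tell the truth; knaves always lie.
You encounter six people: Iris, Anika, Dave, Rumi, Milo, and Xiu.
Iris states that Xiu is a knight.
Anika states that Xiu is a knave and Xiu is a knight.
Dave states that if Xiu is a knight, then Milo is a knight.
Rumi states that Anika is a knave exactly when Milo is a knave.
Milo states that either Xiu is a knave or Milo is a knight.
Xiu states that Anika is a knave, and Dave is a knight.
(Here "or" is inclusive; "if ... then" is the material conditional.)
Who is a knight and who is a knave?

Knights: Iris, Dave, Milo, and Xiu. Knaves: Anika and Rumi.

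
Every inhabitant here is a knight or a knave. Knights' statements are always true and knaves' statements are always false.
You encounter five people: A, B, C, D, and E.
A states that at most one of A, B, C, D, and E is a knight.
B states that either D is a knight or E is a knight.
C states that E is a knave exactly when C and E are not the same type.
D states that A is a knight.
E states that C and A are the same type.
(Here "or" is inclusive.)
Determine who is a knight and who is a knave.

Suppose A is a knight. Then A's statement "at most one of A, B, C, D, and E is a knight" would have to be true. Checking the 16 ways to assign the others, none is consistent with every speaker.
(For instance, with B=knight, C=knave, D=knave, E=knight, A's claim "at most one of A, B, C, D, and E is a knight" comes out false where it would need to be true.)
So A must be a knave, making "at most one of A, B, C, D, and E is a knight" false. Taking A=knave, B=knight, C=knave, D=knave, E=knight, each remaining statement checks out:
  B (knight): "either D is a knight or E is a knight" — true. ✓
  C (knave): "E is a knave exactly when C and E are not the same type" — false. ✓
  D (knave): "A is a knight" — false. ✓
  E (knight): "C and A are the same type" — true. ✓
This is the unique consistent assignment.

A is a knave, B is a knight, C is a knave, D is a knave, and E is a knight.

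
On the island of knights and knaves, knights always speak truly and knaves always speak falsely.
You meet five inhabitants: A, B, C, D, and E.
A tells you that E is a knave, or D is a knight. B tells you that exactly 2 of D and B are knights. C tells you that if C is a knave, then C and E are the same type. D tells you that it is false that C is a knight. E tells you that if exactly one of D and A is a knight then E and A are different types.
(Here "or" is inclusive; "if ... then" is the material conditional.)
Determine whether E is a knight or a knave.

E is a knight.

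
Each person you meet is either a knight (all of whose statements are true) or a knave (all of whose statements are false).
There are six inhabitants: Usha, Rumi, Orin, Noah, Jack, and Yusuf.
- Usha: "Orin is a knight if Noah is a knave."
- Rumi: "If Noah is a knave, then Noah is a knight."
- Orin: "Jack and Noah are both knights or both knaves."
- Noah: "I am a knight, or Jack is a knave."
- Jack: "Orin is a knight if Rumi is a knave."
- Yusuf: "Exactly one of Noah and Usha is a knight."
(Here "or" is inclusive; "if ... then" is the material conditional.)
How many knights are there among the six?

5

The unique consistent assignment is Usha=knight, Rumi=knight, Orin=knight, Noah=knight, Jack=knight, Yusuf=knave.
That has 5 knights.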